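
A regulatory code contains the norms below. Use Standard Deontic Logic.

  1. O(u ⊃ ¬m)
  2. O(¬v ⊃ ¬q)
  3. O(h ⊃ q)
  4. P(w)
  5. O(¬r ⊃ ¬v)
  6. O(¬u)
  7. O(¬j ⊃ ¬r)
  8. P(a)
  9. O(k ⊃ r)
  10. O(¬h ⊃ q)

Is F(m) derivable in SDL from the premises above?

No

Premise 1 is O(u ⊃ ¬m), but O(u) is not derivable from the premises, so it does not yield O(¬m).
No other premise forces O(¬m). An ideal world satisfying every premise can still have m true, so F(m) is not derivable.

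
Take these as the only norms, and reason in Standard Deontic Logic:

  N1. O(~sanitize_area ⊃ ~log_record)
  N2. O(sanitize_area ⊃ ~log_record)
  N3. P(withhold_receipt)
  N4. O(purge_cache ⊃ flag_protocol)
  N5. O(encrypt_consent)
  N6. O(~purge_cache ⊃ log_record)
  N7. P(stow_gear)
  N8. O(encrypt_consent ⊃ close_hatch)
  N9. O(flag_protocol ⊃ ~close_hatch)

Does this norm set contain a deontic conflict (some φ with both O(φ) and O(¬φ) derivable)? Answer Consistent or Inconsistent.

Premises 1 and 2 cover both cases: O(~sanitize_area ⊃ ~log_record) and O(sanitize_area ⊃ ~log_record). Since ~sanitize_area ∨ sanitize_area is a tautology, O(~log_record) follows.
Premise 6 is O(~purge_cache ⊃ log_record); contrapositively O(~log_record ⊃ purge_cache). Since O(~log_record) holds, K gives O(purge_cache).
Applying K to premise 4 (O(purge_cache ⊃ flag_protocol)) and O(purge_cache) yields O(flag_protocol).
With premise 9, O(flag_protocol ⊃ ~close_hatch), the K-axiom yields O(~close_hatch).
The contrapositive of premise 8 (O(encrypt_consent ⊃ close_hatch)) is O(~close_hatch ⊃ ~encrypt_consent), and O(~close_hatch) is already established, so O(~encrypt_consent).
But premise 5 directly asserts O(encrypt_consent).
We now have both O(~encrypt_consent) and O(encrypt_consent) — encrypt_consent is simultaneously obligatory and forbidden, violating the D-axiom.

Inconsistent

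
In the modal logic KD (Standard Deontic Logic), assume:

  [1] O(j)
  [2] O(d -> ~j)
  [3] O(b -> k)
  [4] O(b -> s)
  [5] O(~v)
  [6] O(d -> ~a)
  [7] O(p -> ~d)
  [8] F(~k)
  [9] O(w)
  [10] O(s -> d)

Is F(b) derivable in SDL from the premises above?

Yes

Premise 1 states O(j) outright.
Premise 2 is O(d -> ~j); contrapositively O(j -> ~d). Since O(j) holds, K gives O(~d).
Premise 10, O(s -> d), contraposes to O(~d -> ~s); with O(~d) we get O(~s).
Premise 4, O(b -> s), contraposes to O(~s -> ~b); with O(~s) we get O(~b).
Premises 3, 5, 6, 7, 8, 9 do not contribute to this derivation.
So O(~b) holds, i.e. F(b). The claim follows.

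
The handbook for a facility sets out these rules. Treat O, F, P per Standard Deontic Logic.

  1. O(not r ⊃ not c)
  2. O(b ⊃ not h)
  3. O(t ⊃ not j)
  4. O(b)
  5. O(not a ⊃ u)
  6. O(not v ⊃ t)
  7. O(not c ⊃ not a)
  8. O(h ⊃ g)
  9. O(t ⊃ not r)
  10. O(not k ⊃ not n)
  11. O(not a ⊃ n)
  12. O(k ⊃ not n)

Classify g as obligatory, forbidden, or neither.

Neither

Premise 8 is O(h ⊃ g), but O(h) is not derivable from the premises, so it does not yield O(g).
No premise or chain of K-axiom applications forces O(g), and none forces O(not g). So g is neither obligatory nor forbidden under these norms.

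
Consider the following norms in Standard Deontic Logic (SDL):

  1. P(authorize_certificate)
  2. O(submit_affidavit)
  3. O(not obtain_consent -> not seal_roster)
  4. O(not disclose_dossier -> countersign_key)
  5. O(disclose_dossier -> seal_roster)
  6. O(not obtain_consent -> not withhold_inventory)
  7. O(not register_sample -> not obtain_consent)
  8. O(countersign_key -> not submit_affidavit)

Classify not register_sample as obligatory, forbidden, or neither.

From premise 2 we have O(submit_affidavit).
Premise 8 is O(countersign_key -> not submit_affidavit); contrapositively O(submit_affidavit -> not countersign_key). Since O(submit_affidavit) holds, K gives O(not countersign_key).
Premise 4 is O(not disclose_dossier -> countersign_key); contrapositively O(not countersign_key -> disclose_dossier). Since O(not countersign_key) holds, K gives O(disclose_dossier).
Applying K to premise 5 (O(disclose_dossier -> seal_roster)) and O(disclose_dossier) yields O(seal_roster).
The contrapositive of premise 3 (O(not obtain_consent -> not seal_roster)) is O(seal_roster -> obtain_consent), and O(seal_roster) is already established, so O(obtain_consent).
Premise 7, O(not register_sample -> not obtain_consent), contraposes to O(obtain_consent -> register_sample); with O(obtain_consent) we get O(register_sample).
Premises 1, 6 do not contribute to this derivation.
Thus O(register_sample), which is F(not register_sample): not register_sample is forbidden.

Forbidden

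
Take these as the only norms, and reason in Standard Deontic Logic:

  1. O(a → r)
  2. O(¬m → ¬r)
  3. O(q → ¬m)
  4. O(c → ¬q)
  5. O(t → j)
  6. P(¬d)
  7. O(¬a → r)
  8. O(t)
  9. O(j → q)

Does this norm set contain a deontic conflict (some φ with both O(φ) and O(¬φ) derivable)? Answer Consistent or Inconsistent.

Premises 1 and 7 cover both cases: O(a → r) and O(¬a → r). Since a ∨ ¬a is a tautology, O(r) follows.
Premise 2, O(¬m → ¬r), contraposes to O(r → m); with O(r) we get O(m).
The contrapositive of premise 3 (O(q → ¬m)) is O(m → ¬q), and O(m) is already established, so O(¬q).
Premise 9, O(j → q), contraposes to O(¬q → ¬j); with O(¬q) we get O(¬j).
Premise 5 is O(t → j); contrapositively O(¬j → ¬t). Since O(¬j) holds, K gives O(¬t).
However, premise 8 gives O(t).
We now have both O(¬t) and O(t) — t is simultaneously obligatory and forbidden, violating the D-axiom.

Inconsistent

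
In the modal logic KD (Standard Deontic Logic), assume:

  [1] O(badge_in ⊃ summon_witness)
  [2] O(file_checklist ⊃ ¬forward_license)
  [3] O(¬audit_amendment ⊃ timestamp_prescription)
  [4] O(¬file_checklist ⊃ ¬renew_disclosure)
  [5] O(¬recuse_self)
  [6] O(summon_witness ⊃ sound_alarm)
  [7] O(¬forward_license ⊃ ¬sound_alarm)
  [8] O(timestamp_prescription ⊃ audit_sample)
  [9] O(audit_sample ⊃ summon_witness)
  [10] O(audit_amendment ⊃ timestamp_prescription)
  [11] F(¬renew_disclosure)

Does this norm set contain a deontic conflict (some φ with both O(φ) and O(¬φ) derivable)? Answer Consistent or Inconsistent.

Inconsistent

Premises 3 and 10 are O(¬audit_amendment ⊃ timestamp_prescription) and O(audit_amendment ⊃ timestamp_prescription); every ideal world satisfies ¬audit_amendment or audit_amendment, so in either case timestamp_prescription holds — hence O(timestamp_prescription).
Applying K to premise 8 (O(timestamp_prescription ⊃ audit_sample)) and O(timestamp_prescription) yields O(audit_sample).
From O(audit_sample) and premise 9, O(audit_sample ⊃ summon_witness), we obtain O(summon_witness).
Applying K to premise 6 (O(summon_witness ⊃ sound_alarm)) and O(summon_witness) yields O(sound_alarm).
The contrapositive of premise 7 (O(¬forward_license ⊃ ¬sound_alarm)) is O(sound_alarm ⊃ forward_license), and O(sound_alarm) is already established, so O(forward_license).
Premise 2 is O(file_checklist ⊃ ¬forward_license); contrapositively O(forward_license ⊃ ¬file_checklist). Since O(forward_license) holds, K gives O(¬file_checklist).
With premise 4, O(¬file_checklist ⊃ ¬renew_disclosure), the K-axiom yields O(¬renew_disclosure).
Yet premise 11 is F(¬renew_disclosure), i.e. O(renew_disclosure).
We now have both O(¬renew_disclosure) and O(renew_disclosure) — renew_disclosure is simultaneously obligatory and forbidden, violating the D-axiom.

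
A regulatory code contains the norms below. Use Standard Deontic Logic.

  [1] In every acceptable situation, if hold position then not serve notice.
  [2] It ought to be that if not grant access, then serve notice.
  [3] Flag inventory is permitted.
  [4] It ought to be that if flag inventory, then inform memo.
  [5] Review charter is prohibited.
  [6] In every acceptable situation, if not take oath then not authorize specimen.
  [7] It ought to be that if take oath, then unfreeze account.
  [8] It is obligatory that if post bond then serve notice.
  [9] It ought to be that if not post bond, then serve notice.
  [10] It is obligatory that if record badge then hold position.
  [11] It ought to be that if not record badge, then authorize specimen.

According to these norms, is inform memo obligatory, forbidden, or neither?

Premise 4 is O(flag_inventory → inform_memo), but O(flag_inventory) is not derivable from the premises (the permission P(flag_inventory) asserts only ¬O(¬flag_inventory), not O(flag_inventory)), so it does not yield O(inform_memo).
No premise or chain of K-axiom applications forces O(inform_memo), and none forces O(¬inform_memo). So inform_memo is neither obligatory nor forbidden under these norms.

Neither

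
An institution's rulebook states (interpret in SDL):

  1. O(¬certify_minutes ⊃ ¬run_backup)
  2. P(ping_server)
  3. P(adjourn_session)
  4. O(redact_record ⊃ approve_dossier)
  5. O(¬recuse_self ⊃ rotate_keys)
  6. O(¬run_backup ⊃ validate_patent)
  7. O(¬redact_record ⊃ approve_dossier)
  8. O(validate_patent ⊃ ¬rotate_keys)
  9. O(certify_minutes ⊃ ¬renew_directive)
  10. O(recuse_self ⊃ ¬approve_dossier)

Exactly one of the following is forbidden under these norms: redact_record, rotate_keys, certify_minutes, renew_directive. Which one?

By case analysis on ¬redact_record: premise 7 gives O(¬redact_record ⊃ approve_dossier) and premise 4 gives O(redact_record ⊃ approve_dossier), so O(approve_dossier) either way.
Premise 10, O(recuse_self ⊃ ¬approve_dossier), contraposes to O(approve_dossier ⊃ ¬recuse_self); with O(approve_dossier) we get O(¬recuse_self).
With premise 5, O(¬recuse_self ⊃ rotate_keys), the K-axiom yields O(rotate_keys).
The contrapositive of premise 8 (O(validate_patent ⊃ ¬rotate_keys)) is O(rotate_keys ⊃ ¬validate_patent), and O(rotate_keys) is already established, so O(¬validate_patent).
Premise 6 is O(¬run_backup ⊃ validate_patent); contrapositively O(¬validate_patent ⊃ run_backup). Since O(¬validate_patent) holds, K gives O(run_backup).
Premise 1, O(¬certify_minutes ⊃ ¬run_backup), contraposes to O(run_backup ⊃ certify_minutes); with O(run_backup) we get O(certify_minutes).
From O(certify_minutes) and premise 9, O(certify_minutes ⊃ ¬renew_directive), we obtain O(¬renew_directive).
So O(¬renew_directive) holds, i.e. renew_directive is forbidden. None of the other listed options is forbidden under the premises.

renew_directive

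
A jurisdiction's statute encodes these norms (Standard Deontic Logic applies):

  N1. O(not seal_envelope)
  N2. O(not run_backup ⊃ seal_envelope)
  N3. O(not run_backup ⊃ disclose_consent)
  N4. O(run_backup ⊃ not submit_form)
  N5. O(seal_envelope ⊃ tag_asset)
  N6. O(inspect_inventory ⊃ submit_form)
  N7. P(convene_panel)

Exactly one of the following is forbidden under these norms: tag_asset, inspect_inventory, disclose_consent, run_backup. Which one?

inspect_inventory

Premise 1 gives O(not seal_envelope).
Premise 2, O(not run_backup ⊃ seal_envelope), contraposes to O(not seal_envelope ⊃ run_backup); with O(not seal_envelope) we get O(run_backup).
With premise 4, O(run_backup ⊃ not submit_form), the K-axiom yields O(not submit_form).
The contrapositive of premise 6 (O(inspect_inventory ⊃ submit_form)) is O(not submit_form ⊃ not inspect_inventory), and O(not submit_form) is already established, so O(not inspect_inventory).
So O(not inspect_inventory) holds, i.e. inspect_inventory is forbidden. None of the other listed options is forbidden under the premises.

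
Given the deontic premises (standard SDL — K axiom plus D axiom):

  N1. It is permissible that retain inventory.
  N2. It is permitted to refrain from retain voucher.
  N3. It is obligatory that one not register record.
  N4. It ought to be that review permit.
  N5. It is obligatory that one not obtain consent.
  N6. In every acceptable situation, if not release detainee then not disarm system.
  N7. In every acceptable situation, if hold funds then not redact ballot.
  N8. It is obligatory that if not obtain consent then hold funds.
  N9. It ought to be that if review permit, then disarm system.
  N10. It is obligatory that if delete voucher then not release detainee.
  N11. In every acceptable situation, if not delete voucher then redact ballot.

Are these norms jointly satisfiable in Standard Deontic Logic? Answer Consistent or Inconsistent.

Inconsistent

Premise 4 gives O(review_permit).
From O(review_permit) and premise 9, O(review_permit → disarm_system), we obtain O(disarm_system).
Premise 6 is O(¬release_detainee → ¬disarm_system); contrapositively O(disarm_system → release_detainee). Since O(disarm_system) holds, K gives O(release_detainee).
Premise 10 is O(delete_voucher → ¬release_detainee); contrapositively O(release_detainee → ¬delete_voucher). Since O(release_detainee) holds, K gives O(¬delete_voucher).
From O(¬delete_voucher) and premise 11, O(¬delete_voucher → redact_ballot), we obtain O(redact_ballot).
Premise 7, O(hold_funds → ¬redact_ballot), contraposes to O(redact_ballot → ¬hold_funds); with O(redact_ballot) we get O(¬hold_funds).
Premise 8, O(¬obtain_consent → hold_funds), contraposes to O(¬hold_funds → obtain_consent); with O(¬hold_funds) we get O(obtain_consent).
However, premise 5 gives O(¬obtain_consent).
We now have both O(obtain_consent) and O(¬obtain_consent) — obtain_consent is simultaneously obligatory and forbidden, violating the D-axiom.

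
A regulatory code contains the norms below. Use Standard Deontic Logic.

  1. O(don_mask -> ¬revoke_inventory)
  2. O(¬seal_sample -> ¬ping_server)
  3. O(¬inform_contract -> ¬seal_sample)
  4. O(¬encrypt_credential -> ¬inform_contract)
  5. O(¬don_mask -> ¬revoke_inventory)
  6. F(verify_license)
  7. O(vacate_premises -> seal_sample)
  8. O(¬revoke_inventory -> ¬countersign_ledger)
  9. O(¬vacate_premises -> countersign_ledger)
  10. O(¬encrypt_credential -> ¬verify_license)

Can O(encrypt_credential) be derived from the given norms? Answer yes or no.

Premises 1 and 5 are O(don_mask -> ¬revoke_inventory) and O(¬don_mask -> ¬revoke_inventory); every ideal world satisfies don_mask or ¬don_mask, so in either case ¬revoke_inventory holds — hence O(¬revoke_inventory).
Applying K to premise 8 (O(¬revoke_inventory -> ¬countersign_ledger)) and O(¬revoke_inventory) yields O(¬countersign_ledger).
Premise 9, O(¬vacate_premises -> countersign_ledger), contraposes to O(¬countersign_ledger -> vacate_premises); with O(¬countersign_ledger) we get O(vacate_premises).
Applying K to premise 7 (O(vacate_premises -> seal_sample)) and O(vacate_premises) yields O(seal_sample).
Premise 3, O(¬inform_contract -> ¬seal_sample), contraposes to O(seal_sample -> inform_contract); with O(seal_sample) we get O(inform_contract).
Premise 4, O(¬encrypt_credential -> ¬inform_contract), contraposes to O(inform_contract -> encrypt_credential); with O(inform_contract) we get O(encrypt_credential).
Premises 2, 6, 10 do not contribute to this derivation.
So O(encrypt_credential) follows.

Yes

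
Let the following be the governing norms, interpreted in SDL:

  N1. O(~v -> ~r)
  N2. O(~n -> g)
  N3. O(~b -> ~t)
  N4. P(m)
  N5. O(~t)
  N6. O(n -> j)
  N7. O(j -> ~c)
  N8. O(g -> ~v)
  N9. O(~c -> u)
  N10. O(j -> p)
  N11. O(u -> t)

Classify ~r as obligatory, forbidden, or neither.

Obligatory

From premise 5 we have O(~t).
Premise 11 is O(u -> t); contrapositively O(~t -> ~u). Since O(~t) holds, K gives O(~u).
Premise 9, O(~c -> u), contraposes to O(~u -> c); with O(~u) we get O(c).
Premise 7, O(j -> ~c), contraposes to O(c -> ~j); with O(c) we get O(~j).
Premise 6, O(n -> j), contraposes to O(~j -> ~n); with O(~j) we get O(~n).
Applying K to premise 2 (O(~n -> g)) and O(~n) yields O(g).
Premise 8 is O(g -> ~v); since O(g), deontic closure gives O(~v).
From O(~v) and premise 1, O(~v -> ~r), we obtain O(~r).
Premises 3, 4, 10 do not contribute to this derivation.
Hence ~r is obligatory.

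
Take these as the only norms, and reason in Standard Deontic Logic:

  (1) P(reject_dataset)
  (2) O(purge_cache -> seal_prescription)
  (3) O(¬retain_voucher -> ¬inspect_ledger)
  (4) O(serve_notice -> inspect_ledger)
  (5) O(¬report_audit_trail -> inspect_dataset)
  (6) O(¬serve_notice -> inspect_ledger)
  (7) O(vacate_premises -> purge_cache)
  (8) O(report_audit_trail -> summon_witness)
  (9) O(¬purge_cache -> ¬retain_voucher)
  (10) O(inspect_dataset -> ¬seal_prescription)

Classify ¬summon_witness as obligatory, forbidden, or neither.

Forbidden

Premises 6 and 4 cover both cases: O(¬serve_notice -> inspect_ledger) and O(serve_notice -> inspect_ledger). Since ¬serve_notice ∨ serve_notice is a tautology, O(inspect_ledger) follows.
The contrapositive of premise 3 (O(¬retain_voucher -> ¬inspect_ledger)) is O(inspect_ledger -> retain_voucher), and O(inspect_ledger) is already established, so O(retain_voucher).
The contrapositive of premise 9 (O(¬purge_cache -> ¬retain_voucher)) is O(retain_voucher -> purge_cache), and O(retain_voucher) is already established, so O(purge_cache).
Applying K to premise 2 (O(purge_cache -> seal_prescription)) and O(purge_cache) yields O(seal_prescription).
Premise 10, O(inspect_dataset -> ¬seal_prescription), contraposes to O(seal_prescription -> ¬inspect_dataset); with O(seal_prescription) we get O(¬inspect_dataset).
Premise 5 is O(¬report_audit_trail -> inspect_dataset); contrapositively O(¬inspect_dataset -> report_audit_trail). Since O(¬inspect_dataset) holds, K gives O(report_audit_trail).
From O(report_audit_trail) and premise 8, O(report_audit_trail -> summon_witness), we obtain O(summon_witness).
Premises 1, 7 do not contribute to this derivation.
Thus O(summon_witness), which is F(¬summon_witness): ¬summon_witness is forbidden.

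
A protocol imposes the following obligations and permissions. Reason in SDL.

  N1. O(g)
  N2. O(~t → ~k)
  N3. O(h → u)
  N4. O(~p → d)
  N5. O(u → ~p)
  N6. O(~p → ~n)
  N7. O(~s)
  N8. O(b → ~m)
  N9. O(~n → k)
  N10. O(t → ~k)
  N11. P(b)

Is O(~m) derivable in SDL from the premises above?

Premise 8 is O(b → ~m), but O(b) is not derivable from the premises (the permission P(b) asserts only ~O(~b), not O(b)), so it does not yield O(~m).
No other premise forces O(~m). An ideal world satisfying every premise can still have ~m false, so O(~m) is not derivable.

No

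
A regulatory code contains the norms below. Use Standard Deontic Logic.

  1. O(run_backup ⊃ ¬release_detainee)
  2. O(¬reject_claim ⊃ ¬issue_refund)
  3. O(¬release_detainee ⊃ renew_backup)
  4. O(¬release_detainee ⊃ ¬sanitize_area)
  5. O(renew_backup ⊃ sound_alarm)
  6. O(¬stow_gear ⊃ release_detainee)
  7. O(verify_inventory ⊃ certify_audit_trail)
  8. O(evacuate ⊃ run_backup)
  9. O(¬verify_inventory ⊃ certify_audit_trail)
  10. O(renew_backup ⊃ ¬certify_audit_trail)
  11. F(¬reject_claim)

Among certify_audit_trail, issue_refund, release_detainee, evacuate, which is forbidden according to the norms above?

evacuate

By case analysis on verify_inventory: premise 7 gives O(verify_inventory ⊃ certify_audit_trail) and premise 9 gives O(¬verify_inventory ⊃ certify_audit_trail), so O(certify_audit_trail) either way.
The contrapositive of premise 10 (O(renew_backup ⊃ ¬certify_audit_trail)) is O(certify_audit_trail ⊃ ¬renew_backup), and O(certify_audit_trail) is already established, so O(¬renew_backup).
Premise 3 is O(¬release_detainee ⊃ renew_backup); contrapositively O(¬renew_backup ⊃ release_detainee). Since O(¬renew_backup) holds, K gives O(release_detainee).
The contrapositive of premise 1 (O(run_backup ⊃ ¬release_detainee)) is O(release_detainee ⊃ ¬run_backup), and O(release_detainee) is already established, so O(¬run_backup).
The contrapositive of premise 8 (O(evacuate ⊃ run_backup)) is O(¬run_backup ⊃ ¬evacuate), and O(¬run_backup) is already established, so O(¬evacuate).
So O(¬evacuate) holds, i.e. evacuate is forbidden. None of the other listed options is forbidden under the premises.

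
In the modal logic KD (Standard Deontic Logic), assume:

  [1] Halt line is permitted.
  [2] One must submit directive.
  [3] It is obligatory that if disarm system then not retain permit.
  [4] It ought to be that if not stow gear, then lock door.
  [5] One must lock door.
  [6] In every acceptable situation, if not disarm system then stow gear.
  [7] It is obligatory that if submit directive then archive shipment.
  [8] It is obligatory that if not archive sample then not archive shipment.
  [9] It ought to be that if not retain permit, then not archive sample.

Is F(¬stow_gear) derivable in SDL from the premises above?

Premise 2 gives O(submit_directive).
With premise 7, O(submit_directive → archive_shipment), the K-axiom yields O(archive_shipment).
Premise 8 is O(¬archive_sample → ¬archive_shipment); contrapositively O(archive_shipment → archive_sample). Since O(archive_shipment) holds, K gives O(archive_sample).
Premise 9, O(¬retain_permit → ¬archive_sample), contraposes to O(archive_sample → retain_permit); with O(archive_sample) we get O(retain_permit).
Premise 3 is O(disarm_system → ¬retain_permit); contrapositively O(retain_permit → ¬disarm_system). Since O(retain_permit) holds, K gives O(¬disarm_system).
Premise 6 is O(¬disarm_system → stow_gear); since O(¬disarm_system), deontic closure gives O(stow_gear).
Premises 1, 4, 5 do not contribute to this derivation.
So O(stow_gear) holds, i.e. F(¬stow_gear). The claim follows.

Yes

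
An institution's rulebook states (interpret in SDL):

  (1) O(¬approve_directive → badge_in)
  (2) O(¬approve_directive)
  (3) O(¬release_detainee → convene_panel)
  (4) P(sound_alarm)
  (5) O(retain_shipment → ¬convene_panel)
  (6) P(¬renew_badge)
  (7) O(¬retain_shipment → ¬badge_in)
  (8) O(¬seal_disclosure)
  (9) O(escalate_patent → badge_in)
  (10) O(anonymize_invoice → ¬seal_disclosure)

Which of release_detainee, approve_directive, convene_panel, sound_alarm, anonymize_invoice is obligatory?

release_detainee

Premise 2 states O(¬approve_directive) outright.
Premise 1 is O(¬approve_directive → badge_in); since O(¬approve_directive), deontic closure gives O(badge_in).
Premise 7, O(¬retain_shipment → ¬badge_in), contraposes to O(badge_in → retain_shipment); with O(badge_in) we get O(retain_shipment).
Premise 5 is O(retain_shipment → ¬convene_panel); since O(retain_shipment), deontic closure gives O(¬convene_panel).
The contrapositive of premise 3 (O(¬release_detainee → convene_panel)) is O(¬convene_panel → release_detainee), and O(¬convene_panel) is already established, so O(release_detainee).
So O(release_detainee) holds — release_detainee is obligatory. None of the other listed options is made obligatory by any chain of premises.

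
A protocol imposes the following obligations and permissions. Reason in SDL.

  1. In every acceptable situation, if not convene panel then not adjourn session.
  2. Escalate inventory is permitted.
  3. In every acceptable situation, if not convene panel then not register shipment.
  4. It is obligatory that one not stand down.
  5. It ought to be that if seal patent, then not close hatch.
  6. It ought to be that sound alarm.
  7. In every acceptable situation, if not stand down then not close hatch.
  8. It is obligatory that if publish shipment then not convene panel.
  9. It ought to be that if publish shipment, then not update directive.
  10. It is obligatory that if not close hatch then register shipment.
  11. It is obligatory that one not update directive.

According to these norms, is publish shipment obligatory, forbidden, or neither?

Premise 4 states O(¬stand_down) outright.
With premise 7, O(¬stand_down → ¬close_hatch), the K-axiom yields O(¬close_hatch).
With premise 10, O(¬close_hatch → register_shipment), the K-axiom yields O(register_shipment).
Premise 3 is O(¬convene_panel → ¬register_shipment); contrapositively O(register_shipment → convene_panel). Since O(register_shipment) holds, K gives O(convene_panel).
The contrapositive of premise 8 (O(publish_shipment → ¬convene_panel)) is O(convene_panel → ¬publish_shipment), and O(convene_panel) is already established, so O(¬publish_shipment).
Premises 1, 2, 5, 6, 9, 11 do not contribute to this derivation.
Thus O(¬publish_shipment), which is F(publish_shipment): publish_shipment is forbidden.

Forbidden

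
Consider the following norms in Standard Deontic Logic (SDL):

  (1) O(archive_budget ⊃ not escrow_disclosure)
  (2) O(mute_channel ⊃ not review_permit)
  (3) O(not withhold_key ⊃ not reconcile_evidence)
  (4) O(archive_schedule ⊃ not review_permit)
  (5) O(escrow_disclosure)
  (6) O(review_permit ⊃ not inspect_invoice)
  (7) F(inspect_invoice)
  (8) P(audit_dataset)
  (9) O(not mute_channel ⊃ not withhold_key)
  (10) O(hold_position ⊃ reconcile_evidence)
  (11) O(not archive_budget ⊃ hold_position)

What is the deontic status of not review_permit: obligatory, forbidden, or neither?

Premise 5 gives O(escrow_disclosure).
Premise 1, O(archive_budget ⊃ not escrow_disclosure), contraposes to O(escrow_disclosure ⊃ not archive_budget); with O(escrow_disclosure) we get O(not archive_budget).
Premise 11 is O(not archive_budget ⊃ hold_position); since O(not archive_budget), deontic closure gives O(hold_position).
Premise 10 is O(hold_position ⊃ reconcile_evidence); since O(hold_position), deontic closure gives O(reconcile_evidence).
Premise 3 is O(not withhold_key ⊃ not reconcile_evidence); contrapositively O(reconcile_evidence ⊃ withhold_key). Since O(reconcile_evidence) holds, K gives O(withhold_key).
Premise 9 is O(not mute_channel ⊃ not withhold_key); contrapositively O(withhold_key ⊃ mute_channel). Since O(withhold_key) holds, K gives O(mute_channel).
From O(mute_channel) and premise 2, O(mute_channel ⊃ not review_permit), we obtain O(not review_permit).
Premises 4, 6, 7, 8 do not contribute to this derivation.
Hence not review_permit is obligatory.

Obligatory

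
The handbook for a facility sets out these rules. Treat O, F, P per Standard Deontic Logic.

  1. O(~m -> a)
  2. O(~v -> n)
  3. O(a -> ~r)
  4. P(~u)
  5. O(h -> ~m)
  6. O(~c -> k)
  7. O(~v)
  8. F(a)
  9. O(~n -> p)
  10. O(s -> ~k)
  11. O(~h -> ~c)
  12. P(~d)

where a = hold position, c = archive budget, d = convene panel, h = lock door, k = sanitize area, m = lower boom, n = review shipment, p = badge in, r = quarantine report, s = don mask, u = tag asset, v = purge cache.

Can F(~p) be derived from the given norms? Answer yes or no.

Premise 9 is O(~n -> p), but O(~n) is not derivable from the premises, so it does not yield O(p).
No other premise forces O(p). An ideal world satisfying every premise can still have ~p true, so F(~p) is not derivable.

No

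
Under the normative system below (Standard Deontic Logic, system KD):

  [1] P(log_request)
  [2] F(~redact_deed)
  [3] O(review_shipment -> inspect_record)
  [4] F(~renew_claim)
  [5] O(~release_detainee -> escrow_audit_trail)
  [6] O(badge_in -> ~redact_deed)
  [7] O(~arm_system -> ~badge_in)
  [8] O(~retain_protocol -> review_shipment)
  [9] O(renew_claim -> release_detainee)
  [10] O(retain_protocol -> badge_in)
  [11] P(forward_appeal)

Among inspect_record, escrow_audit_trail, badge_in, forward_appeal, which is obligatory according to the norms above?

Premise 2, F(~redact_deed), is equivalent to O(redact_deed).
Premise 6, O(badge_in -> ~redact_deed), contraposes to O(redact_deed -> ~badge_in); with O(redact_deed) we get O(~badge_in).
Premise 10, O(retain_protocol -> badge_in), contraposes to O(~badge_in -> ~retain_protocol); with O(~badge_in) we get O(~retain_protocol).
Applying K to premise 8 (O(~retain_protocol -> review_shipment)) and O(~retain_protocol) yields O(review_shipment).
With premise 3, O(review_shipment -> inspect_record), the K-axiom yields O(inspect_record).
So O(inspect_record) holds — inspect_record is obligatory. None of the other listed options is made obligatory by any chain of premises.

inspect_record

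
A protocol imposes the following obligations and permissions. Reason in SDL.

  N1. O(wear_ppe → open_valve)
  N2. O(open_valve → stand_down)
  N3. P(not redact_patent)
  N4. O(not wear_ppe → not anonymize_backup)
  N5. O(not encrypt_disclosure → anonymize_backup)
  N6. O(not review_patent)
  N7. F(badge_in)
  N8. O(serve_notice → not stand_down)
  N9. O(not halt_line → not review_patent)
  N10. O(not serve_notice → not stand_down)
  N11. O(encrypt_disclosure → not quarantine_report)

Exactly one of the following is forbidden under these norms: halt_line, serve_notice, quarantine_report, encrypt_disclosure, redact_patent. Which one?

quarantine_report

Premises 10 and 8 cover both cases: O(not serve_notice → not stand_down) and O(serve_notice → not stand_down). Since not serve_notice ∨ serve_notice is a tautology, O(not stand_down) follows.
Premise 2, O(open_valve → stand_down), contraposes to O(not stand_down → not open_valve); with O(not stand_down) we get O(not open_valve).
Premise 1 is O(wear_ppe → open_valve); contrapositively O(not open_valve → not wear_ppe). Since O(not open_valve) holds, K gives O(not wear_ppe).
From O(not wear_ppe) and premise 4, O(not wear_ppe → not anonymize_backup), we obtain O(not anonymize_backup).
The contrapositive of premise 5 (O(not encrypt_disclosure → anonymize_backup)) is O(not anonymize_backup → encrypt_disclosure), and O(not anonymize_backup) is already established, so O(encrypt_disclosure).
With premise 11, O(encrypt_disclosure → not quarantine_report), the K-axiom yields O(not quarantine_report).
So O(not quarantine_report) holds, i.e. quarantine_report is forbidden. None of the other listed options is forbidden under the premises.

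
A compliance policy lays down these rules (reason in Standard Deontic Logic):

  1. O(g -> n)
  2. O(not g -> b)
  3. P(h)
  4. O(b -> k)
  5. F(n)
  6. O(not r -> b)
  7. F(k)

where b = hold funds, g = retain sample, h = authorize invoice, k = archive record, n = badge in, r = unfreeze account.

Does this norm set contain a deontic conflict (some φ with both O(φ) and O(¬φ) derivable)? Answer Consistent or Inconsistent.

Inconsistent

Premise 5, F(n), is equivalent to O(not n).
The contrapositive of premise 1 (O(g -> n)) is O(not n -> not g), and O(not n) is already established, so O(not g).
With premise 2, O(not g -> b), the K-axiom yields O(b).
From O(b) and premise 4, O(b -> k), we obtain O(k).
Yet premise 7 is F(k), i.e. O(not k).
We now have both O(k) and O(not k) — k is simultaneously obligatory and forbidden, violating the D-axiom.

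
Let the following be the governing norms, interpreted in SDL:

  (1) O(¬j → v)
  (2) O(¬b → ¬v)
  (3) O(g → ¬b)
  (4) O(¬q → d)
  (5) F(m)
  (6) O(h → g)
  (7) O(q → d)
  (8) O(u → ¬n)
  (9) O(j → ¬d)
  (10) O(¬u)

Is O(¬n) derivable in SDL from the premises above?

No

Premise 8 is O(u → ¬n), but O(u) is not derivable from the premises, so it does not yield O(¬n).
No other premise forces O(¬n). An ideal world satisfying every premise can still have ¬n false, so O(¬n) is not derivable.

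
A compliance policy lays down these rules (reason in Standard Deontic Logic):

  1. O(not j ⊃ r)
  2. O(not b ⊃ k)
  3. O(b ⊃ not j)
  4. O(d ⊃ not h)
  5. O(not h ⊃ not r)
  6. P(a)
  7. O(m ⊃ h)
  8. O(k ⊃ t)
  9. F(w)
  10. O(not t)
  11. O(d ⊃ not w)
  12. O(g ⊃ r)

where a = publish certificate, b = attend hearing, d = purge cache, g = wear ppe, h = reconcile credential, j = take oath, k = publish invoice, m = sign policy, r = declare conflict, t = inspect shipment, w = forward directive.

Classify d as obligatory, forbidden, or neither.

Forbidden

Premise 10 gives O(not t).
Premise 8 is O(k ⊃ t); contrapositively O(not t ⊃ not k). Since O(not t) holds, K gives O(not k).
Premise 2, O(not b ⊃ k), contraposes to O(not k ⊃ b); with O(not k) we get O(b).
Applying K to premise 3 (O(b ⊃ not j)) and O(b) yields O(not j).
Applying K to premise 1 (O(not j ⊃ r)) and O(not j) yields O(r).
Premise 5 is O(not h ⊃ not r); contrapositively O(r ⊃ h). Since O(r) holds, K gives O(h).
Premise 4 is O(d ⊃ not h); contrapositively O(h ⊃ not d). Since O(h) holds, K gives O(not d).
Premises 6, 7, 9, 11, 12 do not contribute to this derivation.
Thus O(not d), which is F(d): d is forbidden.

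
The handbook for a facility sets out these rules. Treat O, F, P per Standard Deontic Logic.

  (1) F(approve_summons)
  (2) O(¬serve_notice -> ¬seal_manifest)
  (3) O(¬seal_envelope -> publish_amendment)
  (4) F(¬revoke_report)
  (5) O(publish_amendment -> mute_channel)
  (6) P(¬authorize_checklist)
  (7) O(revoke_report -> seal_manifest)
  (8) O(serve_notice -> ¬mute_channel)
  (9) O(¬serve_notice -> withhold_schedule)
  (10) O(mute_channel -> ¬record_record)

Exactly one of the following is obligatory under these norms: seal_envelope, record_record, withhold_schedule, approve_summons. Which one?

Premise 4 is F(¬revoke_report), i.e. O(revoke_report).
Applying K to premise 7 (O(revoke_report -> seal_manifest)) and O(revoke_report) yields O(seal_manifest).
The contrapositive of premise 2 (O(¬serve_notice -> ¬seal_manifest)) is O(seal_manifest -> serve_notice), and O(seal_manifest) is already established, so O(serve_notice).
From O(serve_notice) and premise 8, O(serve_notice -> ¬mute_channel), we obtain O(¬mute_channel).
The contrapositive of premise 5 (O(publish_amendment -> mute_channel)) is O(¬mute_channel -> ¬publish_amendment), and O(¬mute_channel) is already established, so O(¬publish_amendment).
Premise 3 is O(¬seal_envelope -> publish_amendment); contrapositively O(¬publish_amendment -> seal_envelope). Since O(¬publish_amendment) holds, K gives O(seal_envelope).
So O(seal_envelope) holds — seal_envelope is obligatory. None of the other listed options is made obligatory by any chain of premises.

seal_envelope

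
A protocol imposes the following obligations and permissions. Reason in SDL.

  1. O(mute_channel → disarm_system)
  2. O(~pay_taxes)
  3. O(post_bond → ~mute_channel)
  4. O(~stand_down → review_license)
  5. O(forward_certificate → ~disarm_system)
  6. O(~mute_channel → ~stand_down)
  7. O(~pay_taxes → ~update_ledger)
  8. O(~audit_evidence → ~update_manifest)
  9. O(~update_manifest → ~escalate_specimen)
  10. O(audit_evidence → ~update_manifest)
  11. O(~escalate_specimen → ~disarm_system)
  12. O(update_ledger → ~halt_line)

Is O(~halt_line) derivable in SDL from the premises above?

Premise 12 is O(update_ledger → ~halt_line), but O(update_ledger) is not derivable from the premises, so it does not yield O(~halt_line).
No other premise forces O(~halt_line). An ideal world satisfying every premise can still have ~halt_line false, so O(~halt_line) is not derivable.

No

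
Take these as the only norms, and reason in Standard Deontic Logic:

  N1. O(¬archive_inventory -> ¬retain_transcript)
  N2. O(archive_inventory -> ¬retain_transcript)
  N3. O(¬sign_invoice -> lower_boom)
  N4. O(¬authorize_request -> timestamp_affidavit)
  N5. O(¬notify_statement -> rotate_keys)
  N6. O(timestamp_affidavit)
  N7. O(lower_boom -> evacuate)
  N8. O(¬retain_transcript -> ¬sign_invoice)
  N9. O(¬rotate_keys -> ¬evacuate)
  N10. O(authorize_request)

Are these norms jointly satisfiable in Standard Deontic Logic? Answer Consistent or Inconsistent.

Premise 4 is O(¬authorize_request -> timestamp_affidavit); even if O(timestamp_affidavit) held, inferring O(¬authorize_request) would be affirming the consequent — invalid.
So O(¬authorize_request) is not derivable, and the apparent clash with O(authorize_request) does not arise.
A world satisfying every obligation exists (e.g. archive_inventory=false, authorize_request=true, evacuate=true, lower_boom=true, notify_statement=false, retain_transcript=false, rotate_keys=true, sign_invoice=false, timestamp_affidavit=true); no atom is both obligatory and forbidden, so the set is consistent.

Consistent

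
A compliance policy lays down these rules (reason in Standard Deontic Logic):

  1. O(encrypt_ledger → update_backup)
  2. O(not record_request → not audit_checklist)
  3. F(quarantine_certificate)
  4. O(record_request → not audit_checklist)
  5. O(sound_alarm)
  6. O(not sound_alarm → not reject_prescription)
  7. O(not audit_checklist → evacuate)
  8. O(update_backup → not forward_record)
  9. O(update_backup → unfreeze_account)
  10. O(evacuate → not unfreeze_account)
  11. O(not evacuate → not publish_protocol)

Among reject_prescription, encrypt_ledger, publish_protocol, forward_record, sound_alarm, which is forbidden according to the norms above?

By case analysis on record_request: premise 4 gives O(record_request → not audit_checklist) and premise 2 gives O(not record_request → not audit_checklist), so O(not audit_checklist) either way.
Applying K to premise 7 (O(not audit_checklist → evacuate)) and O(not audit_checklist) yields O(evacuate).
Applying K to premise 10 (O(evacuate → not unfreeze_account)) and O(evacuate) yields O(not unfreeze_account).
Premise 9, O(update_backup → unfreeze_account), contraposes to O(not unfreeze_account → not update_backup); with O(not unfreeze_account) we get O(not update_backup).
The contrapositive of premise 1 (O(encrypt_ledger → update_backup)) is O(not update_backup → not encrypt_ledger), and O(not update_backup) is already established, so O(not encrypt_ledger).
So O(not encrypt_ledger) holds, i.e. encrypt_ledger is forbidden. None of the other listed options is forbidden under the premises.

encrypt_ledger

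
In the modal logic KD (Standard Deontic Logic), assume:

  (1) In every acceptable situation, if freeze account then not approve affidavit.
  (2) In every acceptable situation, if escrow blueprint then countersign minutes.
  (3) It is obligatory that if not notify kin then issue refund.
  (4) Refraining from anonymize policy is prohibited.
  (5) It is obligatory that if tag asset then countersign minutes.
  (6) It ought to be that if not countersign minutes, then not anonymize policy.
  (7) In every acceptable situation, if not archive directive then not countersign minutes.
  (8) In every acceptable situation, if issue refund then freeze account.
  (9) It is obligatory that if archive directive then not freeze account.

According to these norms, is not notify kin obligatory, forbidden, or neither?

Forbidden

Premise 4, F(¬anonymize_policy), is equivalent to O(anonymize_policy).
The contrapositive of premise 6 (O(¬countersign_minutes → ¬anonymize_policy)) is O(anonymize_policy → countersign_minutes), and O(anonymize_policy) is already established, so O(countersign_minutes).
Premise 7 is O(¬archive_directive → ¬countersign_minutes); contrapositively O(countersign_minutes → archive_directive). Since O(countersign_minutes) holds, K gives O(archive_directive).
Premise 9 is O(archive_directive → ¬freeze_account); since O(archive_directive), deontic closure gives O(¬freeze_account).
The contrapositive of premise 8 (O(issue_refund → freeze_account)) is O(¬freeze_account → ¬issue_refund), and O(¬freeze_account) is already established, so O(¬issue_refund).
Premise 3, O(¬notify_kin → issue_refund), contraposes to O(¬issue_refund → notify_kin); with O(¬issue_refund) we get O(notify_kin).
Premises 1, 2, 5 do not contribute to this derivation.
Thus O(notify_kin), which is F(¬notify_kin): ¬notify_kin is forbidden.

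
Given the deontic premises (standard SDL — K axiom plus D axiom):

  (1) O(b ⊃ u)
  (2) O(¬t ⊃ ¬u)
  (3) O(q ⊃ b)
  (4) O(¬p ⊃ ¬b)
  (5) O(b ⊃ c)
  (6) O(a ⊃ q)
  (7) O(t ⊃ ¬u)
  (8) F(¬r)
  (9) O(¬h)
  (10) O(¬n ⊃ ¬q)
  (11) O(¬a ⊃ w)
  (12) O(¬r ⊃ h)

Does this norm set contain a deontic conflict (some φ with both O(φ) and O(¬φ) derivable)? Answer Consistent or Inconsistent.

Consistent

Premise 12 is O(¬r ⊃ h), but O(¬r) is not derivable from the premises, so it does not yield O(h).
So O(h) is not derivable, and the apparent clash with O(¬h) does not arise.
A world satisfying every obligation exists (e.g. a=false, b=false, c=false, h=false, n=false, p=false, q=false, r=true, t=false, u=false, w=true); no atom is both obligatory and forbidden, so the set is consistent.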